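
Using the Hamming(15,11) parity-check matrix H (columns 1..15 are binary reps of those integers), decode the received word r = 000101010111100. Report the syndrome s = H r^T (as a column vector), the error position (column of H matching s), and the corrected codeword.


s = (1, 0, 1, 0)^T, error position = 10, corrected codeword c = 000101010011100

Compute s = H r^T mod 2 one row at a time:
  s_1 = 1 + 0 + 1 + 1 + 1 + 1 + 0 + 0 = 5 ≡ 1 (mod 2).
  s_2 = 1 + 0 + 1 + 0 + 1 + 1 + 0 + 0 = 4 ≡ 0 (mod 2).
  s_3 = 0 + 0 + 1 + 0 + 1 + 1 + 0 + 0 = 3 ≡ 1 (mod 2).
  s_4 = 0 + 0 + 0 + 0 + 0 + 1 + 1 + 0 = 2 ≡ 0 (mod 2).
s = (1, 0, 1, 0)^T — this equals column 10 of H (binary 1010), so error is at position 10.
Correct: flip bit 10 of r = 000101010111100 to get c = 000101010011100.


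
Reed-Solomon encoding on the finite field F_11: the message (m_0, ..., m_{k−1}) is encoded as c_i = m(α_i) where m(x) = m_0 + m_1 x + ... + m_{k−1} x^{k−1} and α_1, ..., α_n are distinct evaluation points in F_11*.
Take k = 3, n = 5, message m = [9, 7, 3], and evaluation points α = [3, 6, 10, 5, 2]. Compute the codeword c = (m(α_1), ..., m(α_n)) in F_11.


c = [2, 5, 5, 9, 2]

Message polynomial: m(x) = 9 + 7·x + 3·x^2 (mod 11).
For each evaluation point α_i, compute m(α_i) mod 11:
  α_1 = 3: Horner steps 3 → 5 → 2, so m(3) = 2.
  α_2 = 6: Horner steps 3 → 3 → 5, so m(6) = 5.
  α_3 = 10: Horner steps 3 → 4 → 5, so m(10) = 5.
  α_4 = 5: Horner steps 3 → 0 → 9, so m(5) = 9.
  α_5 = 2: Horner steps 3 → 2 → 2, so m(2) = 2.
Codeword c = [2, 5, 5, 9, 2] ∈ F_11^5.


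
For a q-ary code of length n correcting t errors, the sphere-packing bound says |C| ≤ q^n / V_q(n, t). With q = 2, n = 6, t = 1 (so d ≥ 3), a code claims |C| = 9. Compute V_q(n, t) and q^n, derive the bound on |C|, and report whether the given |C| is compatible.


V_q(n, t) = 7, q^n = 64, Hamming bound = 9, |C| = 9 ≤ bound (satisfied).

Step 1: Compute V_q(n, t) = Σ_{j=0}^1 C(n, j) (q−1)^j.
  j = 0: C(6,0)·(1)^0 = 1·1 = 1.
  j = 1: C(6,1)·(1)^1 = 6·1 = 6.
  V_q(n, t) = 1 + 6 = 7.
Step 2: q^n = 2^6 = 64.
Step 3: Hamming bound ⌊q^n / V_q(n,t)⌋ = ⌊64/7⌋ = 9.
Step 4: Compare |C| = 9 to 9: satisfied.
The claimed |C| lies at the Hamming bound (tight).


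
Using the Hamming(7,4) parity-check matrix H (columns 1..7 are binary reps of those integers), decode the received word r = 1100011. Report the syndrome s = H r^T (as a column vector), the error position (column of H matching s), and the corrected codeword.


s = (0, 1, 0)^T, error position = 2, corrected codeword c = 1000011

Compute s = H r^T mod 2 one row at a time:
  s_1 = 0 + 0 + 1 + 1 = 2 ≡ 0 (mod 2).
  s_2 = 1 + 0 + 1 + 1 = 3 ≡ 1 (mod 2).
  s_3 = 1 + 0 + 0 + 1 = 2 ≡ 0 (mod 2).
s = (0, 1, 0)^T — this equals column 2 of H (binary 010), so error is at position 2.
Correct: flip bit 2 of r = 1100011 to get c = 1000011.


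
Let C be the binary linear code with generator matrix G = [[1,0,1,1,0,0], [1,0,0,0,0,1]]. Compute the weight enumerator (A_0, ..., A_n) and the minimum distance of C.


Weight distribution: A_0 = 1, A_2 = 1, A_3 = 2. Minimum distance d = 2.

Enumerate all 2^2 = 4 messages m ∈ F_2^2.
For each, compute codeword c = mG in F_2^6, then tally its weight.
  m = 00 → c = 000000, weight = 0.
  m = 10 → c = 101100, weight = 3.
  m = 01 → c = 100001, weight = 2.
  m = 11 → c = 001101, weight = 3.
Tally weights:
  weight 0: 1 codewords.
  weight 2: 1 codewords.
  weight 3: 2 codewords.
Minimum distance d = smallest w > 0 with A_w > 0 = 2.
Sanity: Σ A_w = 4 = 2^2 = 4 ✓.


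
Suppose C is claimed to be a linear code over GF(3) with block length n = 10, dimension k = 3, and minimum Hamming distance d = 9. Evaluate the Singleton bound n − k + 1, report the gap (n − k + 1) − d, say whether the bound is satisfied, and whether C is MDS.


Singleton RHS = n − k + 1 = 8, slack = -1, bound violated (no such code; not MDS).

Singleton bound: d ≤ n − k + 1.
Here n = 10, k = 3, so n − k + 1 = 8.
Given d = 9, check d ≤ 8: NO.
Slack = (n − k + 1) − d = -1.
The slack is negative: d = 9 exceeds n − k + 1 = 8 by 1, so the Singleton bound is violated and no linear [10, 3, 9]_3 code can exist. In particular it is not MDS (MDS requires d = n − k + 1 exactly).
Description: the claimed parameters are [10, 3, 9]_3; such a code would be impossible (violates the Singleton bound).


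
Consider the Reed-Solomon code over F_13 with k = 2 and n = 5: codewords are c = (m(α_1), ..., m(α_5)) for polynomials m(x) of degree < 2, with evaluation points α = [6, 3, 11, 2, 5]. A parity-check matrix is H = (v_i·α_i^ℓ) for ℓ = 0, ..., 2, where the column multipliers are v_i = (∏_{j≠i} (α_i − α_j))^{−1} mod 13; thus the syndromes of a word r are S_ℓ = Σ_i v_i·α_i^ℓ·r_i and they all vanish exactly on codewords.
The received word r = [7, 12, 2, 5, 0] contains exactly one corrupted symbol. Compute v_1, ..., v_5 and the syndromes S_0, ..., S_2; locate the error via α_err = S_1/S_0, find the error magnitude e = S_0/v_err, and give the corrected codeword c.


S = (6, 1, 11), error at position 3, error magnitude e = 12, c = [7, 12, 3, 5, 0].

Step 1: column multipliers v_i = (∏_{j≠i}(α_i − α_j))^{−1} mod 13.
  i = 1 (α = 6): (6−3)(6−11)(6−2)(6−5) = 3·(−5)·4·1 = −60 ≡ 5, so v_1 = 5^{−1} = 8 (mod 13).
  i = 2 (α = 3): (3−6)(3−11)(3−2)(3−5) = (−3)·(−8)·1·(−2) = −48 ≡ 4, so v_2 = 4^{−1} = 10 (mod 13).
  i = 3 (α = 11): (11−6)(11−3)(11−2)(11−5) = 5·8·9·6 = 2160 ≡ 2, so v_3 = 2^{−1} = 7 (mod 13).
  i = 4 (α = 2): (2−6)(2−3)(2−11)(2−5) = (−4)·(−1)·(−9)·(−3) = 108 ≡ 4, so v_4 = 4^{−1} = 10 (mod 13).
  i = 5 (α = 5): (5−6)(5−3)(5−11)(5−2) = (−1)·2·(−6)·3 = 36 ≡ 10, so v_5 = 10^{−1} = 4 (mod 13).
  v = [8, 10, 7, 10, 4].
Step 2: syndromes of r = [7, 12, 2, 5, 0] (all sums mod 13).
  S_0 = Σ v_i r_i = 8·7 + 10·12 + 7·2 + 10·5 + 4·0 = 240 ≡ 6.
  S_1 = Σ v_i α_i r_i = 8·6·7 + 10·3·12 + 7·11·2 + 10·2·5 + 4·5·0 = 950 ≡ 1.
  α_i^2 mod 13 = [10, 9, 4, 4, 12].
  S_2 = Σ v_i α_i^2 r_i = 8·10·7 + 10·9·12 + 7·4·2 + 10·4·5 + 4·12·0 = 1896 ≡ 11.
  S = (6, 1, 11) ≠ 0, so r is not a codeword (an error is present).
Step 3: locate the error. For a single error e at position i, S_ℓ = v_i·e·α_i^ℓ, so α_err = S_1/S_0.
  S_0^{−1} = 6^{−1} = 11 (mod 13), so α_err = 1·11 = 11 ≡ 11 = α_3. Error position i = 3.
  Consistency check: S_2/S_1 = 11·1 = 11 ≡ 11 = α_err ✓ (single-error assumption holds).
Step 4: error magnitude e = S_0/v_3 = S_0·∏_{j≠3}(α_3 − α_j) = 6·2 = 12 ≡ 12 (mod 13).
Step 5: correct position 3: c_3 = r_3 − e = 2 − 12 ≡ 3 (mod 13). Hence c = [7, 12, 3, 5, 0].
  Check: interpolating c through the α_i gives m(x) = 4 + 7·x (degree < 2) with m(α_i) = c_i for every i, so c is indeed a codeword.


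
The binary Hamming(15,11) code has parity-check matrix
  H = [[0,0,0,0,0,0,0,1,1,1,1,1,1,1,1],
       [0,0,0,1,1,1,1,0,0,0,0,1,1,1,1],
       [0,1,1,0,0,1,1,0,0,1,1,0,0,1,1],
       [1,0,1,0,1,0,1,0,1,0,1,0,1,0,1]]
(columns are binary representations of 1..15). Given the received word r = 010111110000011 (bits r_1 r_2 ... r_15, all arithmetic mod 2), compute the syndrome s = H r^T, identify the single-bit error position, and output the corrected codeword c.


s = (1, 0, 1, 1)^T, error position = 11, corrected codeword c = 010111110010011

Compute s = H r^T mod 2 one row at a time:
  s_1 = 1 + 0 + 0 + 0 + 0 + 0 + 1 + 1 = 3 ≡ 1 (mod 2).
  s_2 = 1 + 1 + 1 + 1 + 0 + 0 + 1 + 1 = 6 ≡ 0 (mod 2).
  s_3 = 1 + 0 + 1 + 1 + 0 + 0 + 1 + 1 = 5 ≡ 1 (mod 2).
  s_4 = 0 + 0 + 1 + 1 + 0 + 0 + 0 + 1 = 3 ≡ 1 (mod 2).
s = (1, 0, 1, 1)^T — this equals column 11 of H (binary 1011), so error is at position 11.
Correct: flip bit 11 of r = 010111110000011 to get c = 010111110010011.


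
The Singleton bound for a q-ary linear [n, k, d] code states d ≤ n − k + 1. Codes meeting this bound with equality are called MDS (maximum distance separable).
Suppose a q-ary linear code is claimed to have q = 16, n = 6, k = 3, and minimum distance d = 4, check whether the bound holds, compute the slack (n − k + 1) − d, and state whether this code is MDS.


Singleton RHS = n − k + 1 = 4, slack = 0, bound satisfied, MDS.

Singleton bound: d ≤ n − k + 1.
Here n = 6, k = 3, so n − k + 1 = 4.
Given d = 4, check d ≤ 4: YES.
Slack = (n − k + 1) − d = 0.
The code is MDS (slack = 0).
Description: the claimed parameters are [6, 3, 4]_16; such a code would be MDS (meets Singleton bound).


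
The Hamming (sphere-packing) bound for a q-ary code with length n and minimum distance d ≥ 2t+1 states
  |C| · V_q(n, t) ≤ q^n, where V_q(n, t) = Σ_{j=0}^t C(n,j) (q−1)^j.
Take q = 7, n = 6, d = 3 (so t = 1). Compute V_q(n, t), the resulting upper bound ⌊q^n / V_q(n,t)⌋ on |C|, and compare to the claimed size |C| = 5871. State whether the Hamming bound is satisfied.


V_q(n, t) = 37, q^n = 117649, Hamming bound = 3179, |C| = 5871 > bound (violated).

Step 1: Compute V_q(n, t) = Σ_{j=0}^1 C(n, j) (q−1)^j.
  j = 0: C(6,0)·(6)^0 = 1·1 = 1.
  j = 1: C(6,1)·(6)^1 = 6·6 = 36.
  V_q(n, t) = 1 + 36 = 37.
Step 2: q^n = 7^6 = 117649.
Step 3: Hamming bound ⌊q^n / V_q(n,t)⌋ = ⌊117649/37⌋ = 3179.
Step 4: Compare |C| = 5871 to 3179: violated.
The claimed |C| lies above the Hamming bound, so no 7-ary code of length 6 with d ≥ 3 can have 5871 codewords.


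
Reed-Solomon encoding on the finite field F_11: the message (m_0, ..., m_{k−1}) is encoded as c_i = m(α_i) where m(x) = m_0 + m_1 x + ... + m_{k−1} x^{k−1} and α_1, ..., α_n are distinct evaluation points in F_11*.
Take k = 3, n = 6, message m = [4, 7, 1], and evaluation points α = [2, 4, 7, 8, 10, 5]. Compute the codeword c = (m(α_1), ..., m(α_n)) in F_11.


c = [0, 4, 3, 3, 9, 9]

Message polynomial: m(x) = 4 + 7·x + 1·x^2 (mod 11).
For each evaluation point α_i, compute m(α_i) mod 11:
  α_1 = 2: Horner steps 1 → 9 → 0, so m(2) = 0.
  α_2 = 4: Horner steps 1 → 0 → 4, so m(4) = 4.
  α_3 = 7: Horner steps 1 → 3 → 3, so m(7) = 3.
  α_4 = 8: Horner steps 1 → 4 → 3, so m(8) = 3.
  α_5 = 10: Horner steps 1 → 6 → 9, so m(10) = 9.
  α_6 = 5: Horner steps 1 → 1 → 9, so m(5) = 9.
Codeword c = [0, 4, 3, 3, 9, 9] ∈ F_11^6.


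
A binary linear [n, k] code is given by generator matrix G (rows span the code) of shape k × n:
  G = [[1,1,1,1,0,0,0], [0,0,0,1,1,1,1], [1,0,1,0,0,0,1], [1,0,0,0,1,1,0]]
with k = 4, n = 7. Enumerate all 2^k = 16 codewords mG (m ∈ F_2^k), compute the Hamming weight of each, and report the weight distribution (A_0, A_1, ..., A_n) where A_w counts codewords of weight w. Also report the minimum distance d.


Weight distribution: A_0 = 1, A_2 = 2, A_3 = 6, A_4 = 3, A_5 = 2, A_6 = 2. Minimum distance d = 2.

Enumerate all 2^4 = 16 messages m ∈ F_2^4.
For each, compute codeword c = mG in F_2^7, then tally its weight.
  m = 0000 → c = 0000000, weight = 0.
  m = 1000 → c = 1111000, weight = 4.
  m = 0100 → c = 0001111, weight = 4.
  m = 1100 → c = 1110111, weight = 6.
  m = 0010 → c = 1010001, weight = 3.
  m = 1010 → c = 0101001, weight = 3.
  m = 0110 → c = 1011110, weight = 5.
  m = 1110 → c = 0100110, weight = 3.
  m = 0001 → c = 1000110, weight = 3.
  m = 1001 → c = 0111110, weight = 5.
  m = 0101 → c = 1001001, weight = 3.
  m = 1101 → c = 0110001, weight = 3.
  m = 0011 → c = 0010111, weight = 4.
  m = 1011 → c = 1101111, weight = 6.
  m = 0111 → c = 0011000, weight = 2.
  m = 1111 → c = 1100000, weight = 2.
Tally weights:
  weight 0: 1 codewords.
  weight 2: 2 codewords.
  weight 3: 6 codewords.
  weight 4: 3 codewords.
  weight 5: 2 codewords.
  weight 6: 2 codewords.
Minimum distance d = smallest w > 0 with A_w > 0 = 2.
Sanity: Σ A_w = 16 = 2^4 = 16 ✓.


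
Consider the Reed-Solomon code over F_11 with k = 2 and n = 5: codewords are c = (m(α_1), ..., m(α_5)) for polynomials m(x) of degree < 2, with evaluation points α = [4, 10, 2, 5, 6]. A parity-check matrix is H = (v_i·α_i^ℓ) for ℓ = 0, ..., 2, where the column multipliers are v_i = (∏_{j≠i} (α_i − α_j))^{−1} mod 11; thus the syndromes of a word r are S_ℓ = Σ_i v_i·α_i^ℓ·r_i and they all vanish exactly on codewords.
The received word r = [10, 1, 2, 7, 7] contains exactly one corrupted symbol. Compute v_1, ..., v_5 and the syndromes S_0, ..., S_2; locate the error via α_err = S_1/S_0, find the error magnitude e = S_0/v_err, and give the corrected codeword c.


S = (1, 5, 3), error at position 4, error magnitude e = 4, c = [10, 1, 2, 3, 7].

Step 1: column multipliers v_i = (∏_{j≠i}(α_i − α_j))^{−1} mod 11.
  i = 1 (α = 4): (4−10)(4−2)(4−5)(4−6) = (−6)·2·(−1)·(−2) = −24 ≡ 9, so v_1 = 9^{−1} = 5 (mod 11).
  i = 2 (α = 10): (10−4)(10−2)(10−5)(10−6) = 6·8·5·4 = 960 ≡ 3, so v_2 = 3^{−1} = 4 (mod 11).
  i = 3 (α = 2): (2−4)(2−10)(2−5)(2−6) = (−2)·(−8)·(−3)·(−4) = 192 ≡ 5, so v_3 = 5^{−1} = 9 (mod 11).
  i = 4 (α = 5): (5−4)(5−10)(5−2)(5−6) = 1·(−5)·3·(−1) = 15 ≡ 4, so v_4 = 4^{−1} = 3 (mod 11).
  i = 5 (α = 6): (6−4)(6−10)(6−2)(6−5) = 2·(−4)·4·1 = −32 ≡ 1, so v_5 = 1^{−1} = 1 (mod 11).
  v = [5, 4, 9, 3, 1].
Step 2: syndromes of r = [10, 1, 2, 7, 7] (all sums mod 11).
  S_0 = Σ v_i r_i = 5·10 + 4·1 + 9·2 + 3·7 + 1·7 = 100 ≡ 1.
  S_1 = Σ v_i α_i r_i = 5·4·10 + 4·10·1 + 9·2·2 + 3·5·7 + 1·6·7 = 423 ≡ 5.
  α_i^2 mod 11 = [5, 1, 4, 3, 3].
  S_2 = Σ v_i α_i^2 r_i = 5·5·10 + 4·1·1 + 9·4·2 + 3·3·7 + 1·3·7 = 410 ≡ 3.
  S = (1, 5, 3) ≠ 0, so r is not a codeword (an error is present).
Step 3: locate the error. For a single error e at position i, S_ℓ = v_i·e·α_i^ℓ, so α_err = S_1/S_0.
  S_0^{−1} = 1^{−1} = 1 (mod 11), so α_err = 5·1 = 5 ≡ 5 = α_4. Error position i = 4.
  Consistency check: S_2/S_1 = 3·9 = 27 ≡ 5 = α_err ✓ (single-error assumption holds).
Step 4: error magnitude e = S_0/v_4 = S_0·∏_{j≠4}(α_4 − α_j) = 1·4 = 4 ≡ 4 (mod 11).
Step 5: correct position 4: c_4 = r_4 − e = 7 − 4 ≡ 3 (mod 11). Hence c = [10, 1, 2, 3, 7].
  Check: interpolating c through the α_i gives m(x) = 5 + 4·x (degree < 2) with m(α_i) = c_i for every i, so c is indeed a codeword.


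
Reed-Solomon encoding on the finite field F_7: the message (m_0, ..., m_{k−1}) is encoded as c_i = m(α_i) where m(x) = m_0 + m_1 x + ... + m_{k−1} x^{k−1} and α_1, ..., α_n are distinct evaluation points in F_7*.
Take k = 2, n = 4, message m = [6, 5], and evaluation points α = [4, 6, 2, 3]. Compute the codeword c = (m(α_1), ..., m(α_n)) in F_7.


c = [5, 1, 2, 0]

Message polynomial: m(x) = 6 + 5·x (mod 7).
For each evaluation point α_i, compute m(α_i) mod 7:
  α_1 = 4: Horner steps 5 → 5, so m(4) = 5.
  α_2 = 6: Horner steps 5 → 1, so m(6) = 1.
  α_3 = 2: Horner steps 5 → 2, so m(2) = 2.
  α_4 = 3: Horner steps 5 → 0, so m(3) = 0.
Codeword c = [5, 1, 2, 0] ∈ F_7^4.


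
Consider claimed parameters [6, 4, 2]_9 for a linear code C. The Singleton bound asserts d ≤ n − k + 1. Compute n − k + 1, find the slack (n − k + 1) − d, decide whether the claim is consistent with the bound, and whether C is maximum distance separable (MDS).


Singleton RHS = n − k + 1 = 3, slack = 1, bound satisfied, not MDS.

Singleton bound: d ≤ n − k + 1.
Here n = 6, k = 4, so n − k + 1 = 3.
Given d = 2, check d ≤ 3: YES.
Slack = (n − k + 1) − d = 1.
The code is NOT MDS (slack = 1 > 0).
Description: the claimed parameters are [6, 4, 2]_9; such a code would be non-MDS.


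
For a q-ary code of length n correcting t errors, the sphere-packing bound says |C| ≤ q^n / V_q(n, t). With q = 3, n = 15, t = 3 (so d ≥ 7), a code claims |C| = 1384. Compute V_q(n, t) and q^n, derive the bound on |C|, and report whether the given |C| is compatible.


V_q(n, t) = 4091, q^n = 14348907, Hamming bound = 3507, |C| = 1384 ≤ bound (satisfied).

Step 1: Compute V_q(n, t) = Σ_{j=0}^3 C(n, j) (q−1)^j.
  j = 0: C(15,0)·(2)^0 = 1·1 = 1.
  j = 1: C(15,1)·(2)^1 = 15·2 = 30.
  j = 2: C(15,2)·(2)^2 = 105·4 = 420.
  j = 3: C(15,3)·(2)^3 = 455·8 = 3640.
  V_q(n, t) = 1 + 30 + 420 + 3640 = 4091.
Step 2: q^n = 3^15 = 14348907.
Step 3: Hamming bound ⌊q^n / V_q(n,t)⌋ = ⌊14348907/4091⌋ = 3507.
Step 4: Compare |C| = 1384 to 3507: satisfied.
The claimed |C| lies below the Hamming bound.


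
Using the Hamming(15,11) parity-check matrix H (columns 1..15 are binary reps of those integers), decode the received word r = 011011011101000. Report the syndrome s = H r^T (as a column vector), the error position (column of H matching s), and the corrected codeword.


s = (0, 1, 0, 1)^T, error position = 5, corrected codeword c = 011001011101000

Compute s = H r^T mod 2 one row at a time:
  s_1 = 1 + 1 + 1 + 0 + 1 + 0 + 0 + 0 = 4 ≡ 0 (mod 2).
  s_2 = 0 + 1 + 1 + 0 + 1 + 0 + 0 + 0 = 3 ≡ 1 (mod 2).
  s_3 = 1 + 1 + 1 + 0 + 1 + 0 + 0 + 0 = 4 ≡ 0 (mod 2).
  s_4 = 0 + 1 + 1 + 0 + 1 + 0 + 0 + 0 = 3 ≡ 1 (mod 2).
s = (0, 1, 0, 1)^T — this equals column 5 of H (binary 0101), so error is at position 5.
Correct: flip bit 5 of r = 011011011101000 to get c = 011001011101000.


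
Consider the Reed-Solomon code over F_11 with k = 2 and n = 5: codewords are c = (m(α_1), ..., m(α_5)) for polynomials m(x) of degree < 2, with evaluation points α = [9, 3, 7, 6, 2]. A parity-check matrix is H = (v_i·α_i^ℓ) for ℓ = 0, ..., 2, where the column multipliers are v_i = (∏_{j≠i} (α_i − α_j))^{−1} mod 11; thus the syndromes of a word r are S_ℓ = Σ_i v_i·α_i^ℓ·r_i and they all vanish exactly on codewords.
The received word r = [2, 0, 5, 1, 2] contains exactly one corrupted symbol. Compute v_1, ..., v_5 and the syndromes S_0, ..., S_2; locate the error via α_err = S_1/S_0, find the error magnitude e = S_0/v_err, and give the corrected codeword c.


S = (9, 7, 3), error at position 5, error magnitude e = 6, c = [2, 0, 5, 1, 7].

Step 1: column multipliers v_i = (∏_{j≠i}(α_i − α_j))^{−1} mod 11.
  i = 1 (α = 9): (9−3)(9−7)(9−6)(9−2) = 6·2·3·7 = 252 ≡ 10, so v_1 = 10^{−1} = 10 (mod 11).
  i = 2 (α = 3): (3−9)(3−7)(3−6)(3−2) = (−6)·(−4)·(−3)·1 = −72 ≡ 5, so v_2 = 5^{−1} = 9 (mod 11).
  i = 3 (α = 7): (7−9)(7−3)(7−6)(7−2) = (−2)·4·1·5 = −40 ≡ 4, so v_3 = 4^{−1} = 3 (mod 11).
  i = 4 (α = 6): (6−9)(6−3)(6−7)(6−2) = (−3)·3·(−1)·4 = 36 ≡ 3, so v_4 = 3^{−1} = 4 (mod 11).
  i = 5 (α = 2): (2−9)(2−3)(2−7)(2−6) = (−7)·(−1)·(−5)·(−4) = 140 ≡ 8, so v_5 = 8^{−1} = 7 (mod 11).
  v = [10, 9, 3, 4, 7].
Step 2: syndromes of r = [2, 0, 5, 1, 2] (all sums mod 11).
  S_0 = Σ v_i r_i = 10·2 + 9·0 + 3·5 + 4·1 + 7·2 = 53 ≡ 9.
  S_1 = Σ v_i α_i r_i = 10·9·2 + 9·3·0 + 3·7·5 + 4·6·1 + 7·2·2 = 337 ≡ 7.
  α_i^2 mod 11 = [4, 9, 5, 3, 4].
  S_2 = Σ v_i α_i^2 r_i = 10·4·2 + 9·9·0 + 3·5·5 + 4·3·1 + 7·4·2 = 223 ≡ 3.
  S = (9, 7, 3) ≠ 0, so r is not a codeword (an error is present).
Step 3: locate the error. For a single error e at position i, S_ℓ = v_i·e·α_i^ℓ, so α_err = S_1/S_0.
  S_0^{−1} = 9^{−1} = 5 (mod 11), so α_err = 7·5 = 35 ≡ 2 = α_5. Error position i = 5.
  Consistency check: S_2/S_1 = 3·8 = 24 ≡ 2 = α_err ✓ (single-error assumption holds).
Step 4: error magnitude e = S_0/v_5 = S_0·∏_{j≠5}(α_5 − α_j) = 9·8 = 72 ≡ 6 (mod 11).
Step 5: correct position 5: c_5 = r_5 − e = 2 − 6 ≡ 7 (mod 11). Hence c = [2, 0, 5, 1, 7].
  Check: interpolating c through the α_i gives m(x) = 10 + 4·x (degree < 2) with m(α_i) = c_i for every i, so c is indeed a codeword.


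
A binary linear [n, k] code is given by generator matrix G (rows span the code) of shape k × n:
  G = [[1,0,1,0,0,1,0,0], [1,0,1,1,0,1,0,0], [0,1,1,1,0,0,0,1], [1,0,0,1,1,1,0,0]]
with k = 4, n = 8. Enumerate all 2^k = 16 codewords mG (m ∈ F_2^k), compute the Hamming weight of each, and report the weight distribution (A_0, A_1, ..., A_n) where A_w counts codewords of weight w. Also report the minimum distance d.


Weight distribution: A_0 = 1, A_1 = 1, A_2 = 1, A_3 = 5, A_4 = 5, A_5 = 1, A_6 = 1, A_7 = 1. Minimum distance d = 1.

Enumerate all 2^4 = 16 messages m ∈ F_2^4.
For each, compute codeword c = mG in F_2^8, then tally its weight.
  m = 0000 → c = 00000000, weight = 0.
  m = 1000 → c = 10100100, weight = 3.
  m = 0100 → c = 10110100, weight = 4.
  m = 1100 → c = 00010000, weight = 1.
  m = 0010 → c = 01110001, weight = 4.
  m = 1010 → c = 11010101, weight = 5.
  m = 0110 → c = 11000101, weight = 4.
  m = 1110 → c = 01100001, weight = 3.
  m = 0001 → c = 10011100, weight = 4.
  m = 1001 → c = 00111000, weight = 3.
  m = 0101 → c = 00101000, weight = 2.
  m = 1101 → c = 10001100, weight = 3.
  m = 0011 → c = 11101101, weight = 6.
  m = 1011 → c = 01001001, weight = 3.
  m = 0111 → c = 01011001, weight = 4.
  m = 1111 → c = 11111101, weight = 7.
Tally weights:
  weight 0: 1 codewords.
  weight 1: 1 codewords.
  weight 2: 1 codewords.
  weight 3: 5 codewords.
  weight 4: 5 codewords.
  weight 5: 1 codewords.
  weight 6: 1 codewords.
  weight 7: 1 codewords.
Minimum distance d = smallest w > 0 with A_w > 0 = 1.
Sanity: Σ A_w = 16 = 2^4 = 16 ✓.


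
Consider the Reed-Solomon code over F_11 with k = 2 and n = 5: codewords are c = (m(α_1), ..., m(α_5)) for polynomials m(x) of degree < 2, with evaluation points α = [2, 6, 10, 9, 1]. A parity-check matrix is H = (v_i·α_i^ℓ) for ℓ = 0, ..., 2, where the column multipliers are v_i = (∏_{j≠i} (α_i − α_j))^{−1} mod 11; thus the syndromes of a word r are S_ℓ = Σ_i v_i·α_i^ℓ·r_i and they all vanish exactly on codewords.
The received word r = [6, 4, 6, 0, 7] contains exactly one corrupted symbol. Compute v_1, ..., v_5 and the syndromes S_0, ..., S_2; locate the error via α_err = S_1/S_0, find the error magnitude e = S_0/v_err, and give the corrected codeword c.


S = (10, 9, 7), error at position 1, error magnitude e = 4, c = [2, 4, 6, 0, 7].

Step 1: column multipliers v_i = (∏_{j≠i}(α_i − α_j))^{−1} mod 11.
  i = 1 (α = 2): (2−6)(2−10)(2−9)(2−1) = (−4)·(−8)·(−7)·1 = −224 ≡ 7, so v_1 = 7^{−1} = 8 (mod 11).
  i = 2 (α = 6): (6−2)(6−10)(6−9)(6−1) = 4·(−4)·(−3)·5 = 240 ≡ 9, so v_2 = 9^{−1} = 5 (mod 11).
  i = 3 (α = 10): (10−2)(10−6)(10−9)(10−1) = 8·4·1·9 = 288 ≡ 2, so v_3 = 2^{−1} = 6 (mod 11).
  i = 4 (α = 9): (9−2)(9−6)(9−10)(9−1) = 7·3·(−1)·8 = −168 ≡ 8, so v_4 = 8^{−1} = 7 (mod 11).
  i = 5 (α = 1): (1−2)(1−6)(1−10)(1−9) = (−1)·(−5)·(−9)·(−8) = 360 ≡ 8, so v_5 = 8^{−1} = 7 (mod 11).
  v = [8, 5, 6, 7, 7].
Step 2: syndromes of r = [6, 4, 6, 0, 7] (all sums mod 11).
  S_0 = Σ v_i r_i = 8·6 + 5·4 + 6·6 + 7·0 + 7·7 = 153 ≡ 10.
  S_1 = Σ v_i α_i r_i = 8·2·6 + 5·6·4 + 6·10·6 + 7·9·0 + 7·1·7 = 625 ≡ 9.
  α_i^2 mod 11 = [4, 3, 1, 4, 1].
  S_2 = Σ v_i α_i^2 r_i = 8·4·6 + 5·3·4 + 6·1·6 + 7·4·0 + 7·1·7 = 337 ≡ 7.
  S = (10, 9, 7) ≠ 0, so r is not a codeword (an error is present).
Step 3: locate the error. For a single error e at position i, S_ℓ = v_i·e·α_i^ℓ, so α_err = S_1/S_0.
  S_0^{−1} = 10^{−1} = 10 (mod 11), so α_err = 9·10 = 90 ≡ 2 = α_1. Error position i = 1.
  Consistency check: S_2/S_1 = 7·5 = 35 ≡ 2 = α_err ✓ (single-error assumption holds).
Step 4: error magnitude e = S_0/v_1 = S_0·∏_{j≠1}(α_1 − α_j) = 10·7 = 70 ≡ 4 (mod 11).
Step 5: correct position 1: c_1 = r_1 − e = 6 − 4 ≡ 2 (mod 11). Hence c = [2, 4, 6, 0, 7].
  Check: interpolating c through the α_i gives m(x) = 1 + 6·x (degree < 2) with m(α_i) = c_i for every i, so c is indeed a codeword.


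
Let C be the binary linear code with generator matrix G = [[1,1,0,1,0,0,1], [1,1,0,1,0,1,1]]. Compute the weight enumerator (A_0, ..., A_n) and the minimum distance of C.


Weight distribution: A_0 = 1, A_1 = 1, A_4 = 1, A_5 = 1. Minimum distance d = 1.

Enumerate all 2^2 = 4 messages m ∈ F_2^2.
For each, compute codeword c = mG in F_2^7, then tally its weight.
  m = 00 → c = 0000000, weight = 0.
  m = 10 → c = 1101001, weight = 4.
  m = 01 → c = 1101011, weight = 5.
  m = 11 → c = 0000010, weight = 1.
Tally weights:
  weight 0: 1 codewords.
  weight 1: 1 codewords.
  weight 4: 1 codewords.
  weight 5: 1 codewords.
Minimum distance d = smallest w > 0 with A_w > 0 = 1.
Sanity: Σ A_w = 4 = 2^2 = 4 ✓.


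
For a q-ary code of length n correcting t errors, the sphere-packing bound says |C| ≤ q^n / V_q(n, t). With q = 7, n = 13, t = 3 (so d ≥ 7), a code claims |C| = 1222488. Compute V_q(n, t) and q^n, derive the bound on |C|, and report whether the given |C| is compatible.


V_q(n, t) = 64663, q^n = 96889010407, Hamming bound = 1498368, |C| = 1222488 ≤ bound (satisfied).

Step 1: Compute V_q(n, t) = Σ_{j=0}^3 C(n, j) (q−1)^j.
  j = 0: C(13,0)·(6)^0 = 1·1 = 1.
  j = 1: C(13,1)·(6)^1 = 13·6 = 78.
  j = 2: C(13,2)·(6)^2 = 78·36 = 2808.
  j = 3: C(13,3)·(6)^3 = 286·216 = 61776.
  V_q(n, t) = 1 + 78 + 2808 + 61776 = 64663.
Step 2: q^n = 7^13 = 96889010407.
Step 3: Hamming bound ⌊q^n / V_q(n,t)⌋ = ⌊96889010407/64663⌋ = 1498368.
Step 4: Compare |C| = 1222488 to 1498368: satisfied.
The claimed |C| lies below the Hamming bound.


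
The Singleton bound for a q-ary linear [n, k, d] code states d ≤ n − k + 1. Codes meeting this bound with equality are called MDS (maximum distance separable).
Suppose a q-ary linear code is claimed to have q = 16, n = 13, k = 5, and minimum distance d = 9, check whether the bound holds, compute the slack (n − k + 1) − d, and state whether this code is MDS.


Singleton RHS = n − k + 1 = 9, slack = 0, bound satisfied, MDS.

Singleton bound: d ≤ n − k + 1.
Here n = 13, k = 5, so n − k + 1 = 9.
Given d = 9, check d ≤ 9: YES.
Slack = (n − k + 1) − d = 0.
The code is MDS (slack = 0).
Description: the claimed parameters are [13, 5, 9]_16; such a code would be MDS (meets Singleton bound).


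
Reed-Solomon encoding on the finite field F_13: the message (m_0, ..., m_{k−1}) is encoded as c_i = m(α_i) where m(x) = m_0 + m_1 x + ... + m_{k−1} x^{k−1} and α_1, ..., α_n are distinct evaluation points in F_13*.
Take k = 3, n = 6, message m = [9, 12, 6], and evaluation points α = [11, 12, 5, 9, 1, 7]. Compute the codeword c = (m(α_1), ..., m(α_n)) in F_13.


c = [9, 3, 11, 5, 1, 10]

Message polynomial: m(x) = 9 + 12·x + 6·x^2 (mod 13).
For each evaluation point α_i, compute m(α_i) mod 13:
  α_1 = 11: Horner steps 6 → 0 → 9, so m(11) = 9.
  α_2 = 12: Horner steps 6 → 6 → 3, so m(12) = 3.
  α_3 = 5: Horner steps 6 → 3 → 11, so m(5) = 11.
  α_4 = 9: Horner steps 6 → 1 → 5, so m(9) = 5.
  α_5 = 1: Horner steps 6 → 5 → 1, so m(1) = 1.
  α_6 = 7: Horner steps 6 → 2 → 10, so m(7) = 10.
Codeword c = [9, 3, 11, 5, 1, 10] ∈ F_13^6.


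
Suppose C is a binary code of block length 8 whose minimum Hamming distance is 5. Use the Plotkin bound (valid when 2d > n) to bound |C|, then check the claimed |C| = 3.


Plotkin bound M ≤ 4; given |C| = 3 ≤ bound (satisfied).

Check applicability: 2d = 10, n = 8.
2d − n = 2 > 0, so Plotkin applies.
Compute d/(2d−n) = 5/2 ≈ 2.5000.
⌊d/(2d−n)⌋ = 2.
Plotkin bound: M ≤ 2·2 = 4.
Given |C| = 3, check: satisfied.
This |C| is below the Plotkin bound.


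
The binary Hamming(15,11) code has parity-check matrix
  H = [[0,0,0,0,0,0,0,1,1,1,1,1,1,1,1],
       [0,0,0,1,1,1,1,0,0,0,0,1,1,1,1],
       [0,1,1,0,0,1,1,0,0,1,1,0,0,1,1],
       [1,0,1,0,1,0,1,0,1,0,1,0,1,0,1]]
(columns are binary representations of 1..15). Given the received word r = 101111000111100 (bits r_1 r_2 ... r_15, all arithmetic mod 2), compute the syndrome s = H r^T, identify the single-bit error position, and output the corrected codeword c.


s = (0, 1, 0, 1)^T, error position = 5, corrected codeword c = 101101000111100

Compute s = H r^T mod 2 one row at a time:
  s_1 = 0 + 0 + 1 + 1 + 1 + 1 + 0 + 0 = 4 ≡ 0 (mod 2).
  s_2 = 1 + 1 + 1 + 0 + 1 + 1 + 0 + 0 = 5 ≡ 1 (mod 2).
  s_3 = 0 + 1 + 1 + 0 + 1 + 1 + 0 + 0 = 4 ≡ 0 (mod 2).
  s_4 = 1 + 1 + 1 + 0 + 0 + 1 + 1 + 0 = 5 ≡ 1 (mod 2).
s = (0, 1, 0, 1)^T — this equals column 5 of H (binary 0101), so error is at position 5.
Correct: flip bit 5 of r = 101111000111100 to get c = 101101000111100.


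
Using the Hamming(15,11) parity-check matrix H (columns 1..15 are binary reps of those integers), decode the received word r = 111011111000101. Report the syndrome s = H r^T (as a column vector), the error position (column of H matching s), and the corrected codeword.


s = (0, 1, 1, 1)^T, error position = 7, corrected codeword c = 111011011000101

Compute s = H r^T mod 2 one row at a time:
  s_1 = 1 + 1 + 0 + 0 + 0 + 1 + 0 + 1 = 4 ≡ 0 (mod 2).
  s_2 = 0 + 1 + 1 + 1 + 0 + 1 + 0 + 1 = 5 ≡ 1 (mod 2).
  s_3 = 1 + 1 + 1 + 1 + 0 + 0 + 0 + 1 = 5 ≡ 1 (mod 2).
  s_4 = 1 + 1 + 1 + 1 + 1 + 0 + 1 + 1 = 7 ≡ 1 (mod 2).
s = (0, 1, 1, 1)^T — this equals column 7 of H (binary 0111), so error is at position 7.
Correct: flip bit 7 of r = 111011111000101 to get c = 111011011000101.


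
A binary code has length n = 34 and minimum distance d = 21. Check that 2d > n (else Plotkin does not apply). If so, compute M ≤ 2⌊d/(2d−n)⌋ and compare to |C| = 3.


Plotkin bound M ≤ 4; given |C| = 3 ≤ bound (satisfied).

Check applicability: 2d = 42, n = 34.
2d − n = 8 > 0, so Plotkin applies.
Compute d/(2d−n) = 21/8 ≈ 2.6250.
⌊d/(2d−n)⌋ = 2.
Plotkin bound: M ≤ 2·2 = 4.
Given |C| = 3, check: satisfied.
This |C| is below the Plotkin bound.


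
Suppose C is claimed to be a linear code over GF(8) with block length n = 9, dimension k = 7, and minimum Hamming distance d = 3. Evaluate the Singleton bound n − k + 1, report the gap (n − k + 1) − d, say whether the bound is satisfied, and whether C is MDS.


Singleton RHS = n − k + 1 = 3, slack = 0, bound satisfied, MDS.

Singleton bound: d ≤ n − k + 1.
Here n = 9, k = 7, so n − k + 1 = 3.
Given d = 3, check d ≤ 3: YES.
Slack = (n − k + 1) − d = 0.
The code is MDS (slack = 0).
Description: the claimed parameters are [9, 7, 3]_8; such a code would be MDS (meets Singleton bound).


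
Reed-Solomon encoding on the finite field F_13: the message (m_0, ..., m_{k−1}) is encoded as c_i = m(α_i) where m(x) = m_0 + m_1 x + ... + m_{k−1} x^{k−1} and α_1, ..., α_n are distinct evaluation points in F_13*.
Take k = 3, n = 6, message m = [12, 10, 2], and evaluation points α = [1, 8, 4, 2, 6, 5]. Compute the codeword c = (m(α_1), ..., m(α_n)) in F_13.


c = [11, 12, 6, 1, 1, 8]

Message polynomial: m(x) = 12 + 10·x + 2·x^2 (mod 13).
For each evaluation point α_i, compute m(α_i) mod 13:
  α_1 = 1: Horner steps 2 → 12 → 11, so m(1) = 11.
  α_2 = 8: Horner steps 2 → 0 → 12, so m(8) = 12.
  α_3 = 4: Horner steps 2 → 5 → 6, so m(4) = 6.
  α_4 = 2: Horner steps 2 → 1 → 1, so m(2) = 1.
  α_5 = 6: Horner steps 2 → 9 → 1, so m(6) = 1.
  α_6 = 5: Horner steps 2 → 7 → 8, so m(5) = 8.
Codeword c = [11, 12, 6, 1, 1, 8] ∈ F_13^6.


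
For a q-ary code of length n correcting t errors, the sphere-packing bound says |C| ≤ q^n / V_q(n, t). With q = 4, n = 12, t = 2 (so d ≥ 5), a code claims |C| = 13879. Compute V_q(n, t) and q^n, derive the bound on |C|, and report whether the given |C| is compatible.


V_q(n, t) = 631, q^n = 16777216, Hamming bound = 26588, |C| = 13879 ≤ bound (satisfied).

Step 1: Compute V_q(n, t) = Σ_{j=0}^2 C(n, j) (q−1)^j.
  j = 0: C(12,0)·(3)^0 = 1·1 = 1.
  j = 1: C(12,1)·(3)^1 = 12·3 = 36.
  j = 2: C(12,2)·(3)^2 = 66·9 = 594.
  V_q(n, t) = 1 + 36 + 594 = 631.
Step 2: q^n = 4^12 = 16777216.
Step 3: Hamming bound ⌊q^n / V_q(n,t)⌋ = ⌊16777216/631⌋ = 26588.
Step 4: Compare |C| = 13879 to 26588: satisfied.
The claimed |C| lies below the Hamming bound.


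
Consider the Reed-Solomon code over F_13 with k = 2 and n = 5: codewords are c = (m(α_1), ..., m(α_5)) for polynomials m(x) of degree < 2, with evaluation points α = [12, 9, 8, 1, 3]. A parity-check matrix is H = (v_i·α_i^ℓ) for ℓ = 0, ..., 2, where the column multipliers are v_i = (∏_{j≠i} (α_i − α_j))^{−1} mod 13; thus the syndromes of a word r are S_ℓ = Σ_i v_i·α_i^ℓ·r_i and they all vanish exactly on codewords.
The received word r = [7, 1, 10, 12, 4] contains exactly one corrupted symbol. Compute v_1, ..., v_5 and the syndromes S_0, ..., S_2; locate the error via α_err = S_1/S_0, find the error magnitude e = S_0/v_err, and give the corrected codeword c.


S = (5, 6, 2), error at position 2, error magnitude e = 8, c = [7, 6, 10, 12, 4].

Step 1: column multipliers v_i = (∏_{j≠i}(α_i − α_j))^{−1} mod 13.
  i = 1 (α = 12): (12−9)(12−8)(12−1)(12−3) = 3·4·11·9 = 1188 ≡ 5, so v_1 = 5^{−1} = 8 (mod 13).
  i = 2 (α = 9): (9−12)(9−8)(9−1)(9−3) = (−3)·1·8·6 = −144 ≡ 12, so v_2 = 12^{−1} = 12 (mod 13).
  i = 3 (α = 8): (8−12)(8−9)(8−1)(8−3) = (−4)·(−1)·7·5 = 140 ≡ 10, so v_3 = 10^{−1} = 4 (mod 13).
  i = 4 (α = 1): (1−12)(1−9)(1−8)(1−3) = (−11)·(−8)·(−7)·(−2) = 1232 ≡ 10, so v_4 = 10^{−1} = 4 (mod 13).
  i = 5 (α = 3): (3−12)(3−9)(3−8)(3−1) = (−9)·(−6)·(−5)·2 = −540 ≡ 6, so v_5 = 6^{−1} = 11 (mod 13).
  v = [8, 12, 4, 4, 11].
Step 2: syndromes of r = [7, 1, 10, 12, 4] (all sums mod 13).
  S_0 = Σ v_i r_i = 8·7 + 12·1 + 4·10 + 4·12 + 11·4 = 200 ≡ 5.
  S_1 = Σ v_i α_i r_i = 8·12·7 + 12·9·1 + 4·8·10 + 4·1·12 + 11·3·4 = 1280 ≡ 6.
  α_i^2 mod 13 = [1, 3, 12, 1, 9].
  S_2 = Σ v_i α_i^2 r_i = 8·1·7 + 12·3·1 + 4·12·10 + 4·1·12 + 11·9·4 = 1016 ≡ 2.
  S = (5, 6, 2) ≠ 0, so r is not a codeword (an error is present).
Step 3: locate the error. For a single error e at position i, S_ℓ = v_i·e·α_i^ℓ, so α_err = S_1/S_0.
  S_0^{−1} = 5^{−1} = 8 (mod 13), so α_err = 6·8 = 48 ≡ 9 = α_2. Error position i = 2.
  Consistency check: S_2/S_1 = 2·11 = 22 ≡ 9 = α_err ✓ (single-error assumption holds).
Step 4: error magnitude e = S_0/v_2 = S_0·∏_{j≠2}(α_2 − α_j) = 5·12 = 60 ≡ 8 (mod 13).
Step 5: correct position 2: c_2 = r_2 − e = 1 − 8 ≡ 6 (mod 13). Hence c = [7, 6, 10, 12, 4].
  Check: interpolating c through the α_i gives m(x) = 3 + 9·x (degree < 2) with m(α_i) = c_i for every i, so c is indeed a codeword.


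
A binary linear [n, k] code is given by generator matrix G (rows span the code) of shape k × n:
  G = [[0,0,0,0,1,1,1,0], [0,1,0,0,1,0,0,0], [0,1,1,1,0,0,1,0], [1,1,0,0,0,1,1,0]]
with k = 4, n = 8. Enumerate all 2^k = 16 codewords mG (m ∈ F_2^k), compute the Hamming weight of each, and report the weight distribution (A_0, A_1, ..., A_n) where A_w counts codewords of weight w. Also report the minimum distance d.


Weight distribution: A_0 = 1, A_1 = 1, A_2 = 1, A_3 = 4, A_4 = 5, A_5 = 3, A_6 = 1. Minimum distance d = 1.

Enumerate all 2^4 = 16 messages m ∈ F_2^4.
For each, compute codeword c = mG in F_2^8, then tally its weight.
  m = 0000 → c = 00000000, weight = 0.
  m = 1000 → c = 00001110, weight = 3.
  m = 0100 → c = 01001000, weight = 2.
  m = 1100 → c = 01000110, weight = 3.
  m = 0010 → c = 01110010, weight = 4.
  m = 1010 → c = 01111100, weight = 5.
  m = 0110 → c = 00111010, weight = 4.
  m = 1110 → c = 00110100, weight = 3.
  m = 0001 → c = 11000110, weight = 4.
  m = 1001 → c = 11001000, weight = 3.
  m = 0101 → c = 10001110, weight = 4.
  m = 1101 → c = 10000000, weight = 1.
  m = 0011 → c = 10110100, weight = 4.
  m = 1011 → c = 10111010, weight = 5.
  m = 0111 → c = 11111100, weight = 6.
  m = 1111 → c = 11110010, weight = 5.
Tally weights:
  weight 0: 1 codewords.
  weight 1: 1 codewords.
  weight 2: 1 codewords.
  weight 3: 4 codewords.
  weight 4: 5 codewords.
  weight 5: 3 codewords.
  weight 6: 1 codewords.
Minimum distance d = smallest w > 0 with A_w > 0 = 1.
Sanity: Σ A_w = 16 = 2^4 = 16 ✓.


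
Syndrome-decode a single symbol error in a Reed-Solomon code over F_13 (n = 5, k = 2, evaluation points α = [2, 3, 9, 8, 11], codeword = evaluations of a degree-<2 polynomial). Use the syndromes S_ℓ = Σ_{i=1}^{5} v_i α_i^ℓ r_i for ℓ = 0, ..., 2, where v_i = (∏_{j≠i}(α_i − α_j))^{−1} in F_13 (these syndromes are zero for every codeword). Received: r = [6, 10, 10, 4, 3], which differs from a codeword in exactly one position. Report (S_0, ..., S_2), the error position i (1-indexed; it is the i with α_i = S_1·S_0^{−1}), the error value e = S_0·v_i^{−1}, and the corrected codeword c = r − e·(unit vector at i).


S = (4, 10, 12), error at position 3, error magnitude e = 2, c = [6, 10, 8, 4, 3].

Step 1: column multipliers v_i = (∏_{j≠i}(α_i − α_j))^{−1} mod 13.
  i = 1 (α = 2): (2−3)(2−9)(2−8)(2−11) = (−1)·(−7)·(−6)·(−9) = 378 ≡ 1, so v_1 = 1^{−1} = 1 (mod 13).
  i = 2 (α = 3): (3−2)(3−9)(3−8)(3−11) = 1·(−6)·(−5)·(−8) = −240 ≡ 7, so v_2 = 7^{−1} = 2 (mod 13).
  i = 3 (α = 9): (9−2)(9−3)(9−8)(9−11) = 7·6·1·(−2) = −84 ≡ 7, so v_3 = 7^{−1} = 2 (mod 13).
  i = 4 (α = 8): (8−2)(8−3)(8−9)(8−11) = 6·5·(−1)·(−3) = 90 ≡ 12, so v_4 = 12^{−1} = 12 (mod 13).
  i = 5 (α = 11): (11−2)(11−3)(11−9)(11−8) = 9·8·2·3 = 432 ≡ 3, so v_5 = 3^{−1} = 9 (mod 13).
  v = [1, 2, 2, 12, 9].
Step 2: syndromes of r = [6, 10, 10, 4, 3] (all sums mod 13).
  S_0 = Σ v_i r_i = 1·6 + 2·10 + 2·10 + 12·4 + 9·3 = 121 ≡ 4.
  S_1 = Σ v_i α_i r_i = 1·2·6 + 2·3·10 + 2·9·10 + 12·8·4 + 9·11·3 = 933 ≡ 10.
  α_i^2 mod 13 = [4, 9, 3, 12, 4].
  S_2 = Σ v_i α_i^2 r_i = 1·4·6 + 2·9·10 + 2·3·10 + 12·12·4 + 9·4·3 = 948 ≡ 12.
  S = (4, 10, 12) ≠ 0, so r is not a codeword (an error is present).
Step 3: locate the error. For a single error e at position i, S_ℓ = v_i·e·α_i^ℓ, so α_err = S_1/S_0.
  S_0^{−1} = 4^{−1} = 10 (mod 13), so α_err = 10·10 = 100 ≡ 9 = α_3. Error position i = 3.
  Consistency check: S_2/S_1 = 12·4 = 48 ≡ 9 = α_err ✓ (single-error assumption holds).
Step 4: error magnitude e = S_0/v_3 = S_0·∏_{j≠3}(α_3 − α_j) = 4·7 = 28 ≡ 2 (mod 13).
Step 5: correct position 3: c_3 = r_3 − e = 10 − 2 ≡ 8 (mod 13). Hence c = [6, 10, 8, 4, 3].
  Check: interpolating c through the α_i gives m(x) = 11 + 4·x (degree < 2) with m(α_i) = c_i for every i, so c is indeed a codeword.


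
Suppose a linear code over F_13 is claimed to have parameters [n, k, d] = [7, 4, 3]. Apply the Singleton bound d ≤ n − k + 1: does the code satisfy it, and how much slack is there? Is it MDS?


Singleton RHS = n − k + 1 = 4, slack = 1, bound satisfied, not MDS.

Singleton bound: d ≤ n − k + 1.
Here n = 7, k = 4, so n − k + 1 = 4.
Given d = 3, check d ≤ 4: YES.
Slack = (n − k + 1) − d = 1.
The code is NOT MDS (slack = 1 > 0).
Description: the claimed parameters are [7, 4, 3]_13; such a code would be non-MDS.


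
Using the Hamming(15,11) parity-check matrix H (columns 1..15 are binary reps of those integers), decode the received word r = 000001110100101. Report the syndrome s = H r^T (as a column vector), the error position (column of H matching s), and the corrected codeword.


s = (0, 0, 0, 1)^T, error position = 1, corrected codeword c = 100001110100101

Compute s = H r^T mod 2 one row at a time:
  s_1 = 1 + 0 + 1 + 0 + 0 + 1 + 0 + 1 = 4 ≡ 0 (mod 2).
  s_2 = 0 + 0 + 1 + 1 + 0 + 1 + 0 + 1 = 4 ≡ 0 (mod 2).
  s_3 = 0 + 0 + 1 + 1 + 1 + 0 + 0 + 1 = 4 ≡ 0 (mod 2).
  s_4 = 0 + 0 + 0 + 1 + 0 + 0 + 1 + 1 = 3 ≡ 1 (mod 2).
s = (0, 0, 0, 1)^T — this equals column 1 of H (binary 0001), so error is at position 1.
Correct: flip bit 1 of r = 000001110100101 to get c = 100001110100101.


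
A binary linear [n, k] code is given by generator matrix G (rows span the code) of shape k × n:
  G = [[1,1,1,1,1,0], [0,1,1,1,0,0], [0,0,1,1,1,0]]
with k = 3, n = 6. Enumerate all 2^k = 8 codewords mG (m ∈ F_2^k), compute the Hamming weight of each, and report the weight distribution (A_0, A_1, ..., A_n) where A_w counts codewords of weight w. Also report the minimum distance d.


Weight distribution: A_0 = 1, A_2 = 3, A_3 = 3, A_5 = 1. Minimum distance d = 2.

Enumerate all 2^3 = 8 messages m ∈ F_2^3.
For each, compute codeword c = mG in F_2^6, then tally its weight.
  m = 000 → c = 000000, weight = 0.
  m = 100 → c = 111110, weight = 5.
  m = 010 → c = 011100, weight = 3.
  m = 110 → c = 100010, weight = 2.
  m = 001 → c = 001110, weight = 3.
  m = 101 → c = 110000, weight = 2.
  m = 011 → c = 010010, weight = 2.
  m = 111 → c = 101100, weight = 3.
Tally weights:
  weight 0: 1 codewords.
  weight 2: 3 codewords.
  weight 3: 3 codewords.
  weight 5: 1 codewords.
Minimum distance d = smallest w > 0 with A_w > 0 = 2.
Sanity: Σ A_w = 8 = 2^3 = 8 ✓.
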